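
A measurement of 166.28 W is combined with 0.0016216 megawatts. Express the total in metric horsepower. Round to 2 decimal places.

2.43 PS

166.28 W = 0.226078 PS and 0.0016216 MW = 2.20476 PS.
0.226078 + 2.20476 ≈ 2.43 PS.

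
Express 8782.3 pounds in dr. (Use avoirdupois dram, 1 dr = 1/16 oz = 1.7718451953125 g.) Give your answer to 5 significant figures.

2.2483e+6 drams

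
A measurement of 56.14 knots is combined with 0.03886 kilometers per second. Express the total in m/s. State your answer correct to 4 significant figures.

67.74 m/s

56.14 kn = 28.8809 m/s and 0.03886 km/s = 38.8600 m/s.
28.8809 + 38.8600 ≈ 67.74 m/s.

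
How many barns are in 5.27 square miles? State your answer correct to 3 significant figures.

1 mi² = 2.58999e+34 barns.
Then 5.27 × 2.58999e+34 ≈ 1.36e+35 barn.

1.36e+35 barns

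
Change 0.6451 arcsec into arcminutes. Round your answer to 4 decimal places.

0.0108 arcminutes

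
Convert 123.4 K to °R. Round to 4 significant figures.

°R = K × 9/5.
Applying the formula gives 222.1 °R.

222.1 degrees Rankine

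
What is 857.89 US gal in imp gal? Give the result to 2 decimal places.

714.34 imperial gallons

1 US gal = 0.832674 imp gal.
Thus 857.89 × 0.832674 ≈ 714.34 imp gal.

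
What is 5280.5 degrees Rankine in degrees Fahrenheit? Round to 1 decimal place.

°R = °F + 459.67.
Applying the formula gives 4820.8 °F.

4820.8 °F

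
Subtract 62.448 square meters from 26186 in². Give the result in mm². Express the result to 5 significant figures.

26186 in² = 1.68942 × 10^7 mm² and 62.448 m² = 6.24480 × 10^7 mm².
1.68942 × 10^7 − 6.24480 × 10^7 ≈ -4.5554 × 10^7 mm².

-4.5554 × 10^7 square millimeters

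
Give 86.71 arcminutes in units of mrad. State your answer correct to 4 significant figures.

1 arcmin = 0.290888 mrad.
Then 86.71 × 0.290888 ≈ 25.22 mrad.

25.22 mrad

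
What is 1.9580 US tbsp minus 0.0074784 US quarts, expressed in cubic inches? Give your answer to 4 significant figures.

1.335 cubic inches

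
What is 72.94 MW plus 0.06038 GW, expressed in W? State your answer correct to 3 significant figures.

1.33e+8 W

72.94 MW = 7.29400e+7 W and 0.06038 GW = 6.03800e+7 W.
7.29400e+7 + 6.03800e+7 ≈ 1.33e+8 W.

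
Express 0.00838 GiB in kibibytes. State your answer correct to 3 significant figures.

8790 KiB

1 GiB = 1.04858e+6 kibibytes.
0.00838 × 1.04858e+6 ≈ 8790 KiB.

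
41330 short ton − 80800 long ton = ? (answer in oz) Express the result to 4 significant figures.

-1.573 × 10^9 ounces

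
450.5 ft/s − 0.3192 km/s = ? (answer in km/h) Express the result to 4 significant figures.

-654.8 km/h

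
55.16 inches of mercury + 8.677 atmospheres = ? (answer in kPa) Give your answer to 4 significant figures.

55.16 inHg = 186.793 kPa and 8.677 atm = 879.197 kPa.
186.793 + 879.197 ≈ 1066 kPa.

1066 kilopascals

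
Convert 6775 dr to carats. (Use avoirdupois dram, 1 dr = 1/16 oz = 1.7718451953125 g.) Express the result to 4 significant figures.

1 dr = 8.85923 ct.
6775 × 8.85923 ≈ 60020 ct.

60020 ct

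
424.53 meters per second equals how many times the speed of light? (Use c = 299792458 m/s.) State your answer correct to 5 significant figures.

1.4161 × 10^-6 c

1 m/s = 3.33564 × 10^-9 times the speed of light.
424.53 × 3.33564 × 10^-9 ≈ 1.4161 × 10^-6 c.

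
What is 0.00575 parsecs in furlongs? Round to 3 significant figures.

1 pc = 1.53388 × 10^14 furlong.
Then 0.00575 × 1.53388 × 10^14 ≈ 8.82 × 10^11 furlong.

8.82 × 10^11 furlong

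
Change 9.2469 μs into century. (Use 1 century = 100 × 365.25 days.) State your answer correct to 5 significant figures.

2.9302e-15 centuries

1 μs = 3.16881e-16 century.
Thus 9.2469 × 3.16881e-16 ≈ 2.9302e-15 century.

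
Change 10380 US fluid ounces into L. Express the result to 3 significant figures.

1 US fluid ounce = 0.0295735 liters.
10380 × 0.0295735 ≈ 307 L.

307 L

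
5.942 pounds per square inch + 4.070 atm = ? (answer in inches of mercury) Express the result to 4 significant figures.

5.942 psi = 12.0980 inHg and 4.070 atm = 121.780 inHg.
12.0980 + 121.780 ≈ 133.9 inHg.

133.9 inHg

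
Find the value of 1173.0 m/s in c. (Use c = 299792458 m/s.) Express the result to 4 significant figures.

3.913e-6 c

1 meter per second = 3.33564e-9 times the speed of light.
1173.0 × 3.33564e-9 ≈ 3.913e-6 c.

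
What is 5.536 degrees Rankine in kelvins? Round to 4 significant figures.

3.076 K

°R = K × 9/5.
Applying the formula gives 3.076 K.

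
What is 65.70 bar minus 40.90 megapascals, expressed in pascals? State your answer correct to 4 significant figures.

65.70 bar = 6.57000 × 10^6 Pa and 40.90 MPa = 4.09000 × 10^7 Pa.
6.57000 × 10^6 − 4.09000 × 10^7 ≈ -3.433 × 10^7 Pa.

-3.433 × 10^7 Pa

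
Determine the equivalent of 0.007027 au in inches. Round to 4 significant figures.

1 astronomical unit = 5.88968e+12 in.
Thus 0.007027 × 5.88968e+12 ≈ 4.139e+10 in.

4.139e+10 in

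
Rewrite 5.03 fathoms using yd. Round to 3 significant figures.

1 fathom = 2.00000 yd.
So 5.03 × 2.00000 ≈ 10.1 yd.

10.1 yards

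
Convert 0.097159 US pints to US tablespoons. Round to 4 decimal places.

3.1091 US tbsp

1 US pint = 32.0000 US tablespoons.
Then 0.097159 × 32.0000 ≈ 3.1091 US tbsp.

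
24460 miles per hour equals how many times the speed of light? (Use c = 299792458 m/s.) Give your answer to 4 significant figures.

3.647 × 10^-5 c

1 mph = 1.49116 × 10^-9 times the speed of light.
Then 24460 × 1.49116 × 10^-9 ≈ 3.647 × 10^-5 c.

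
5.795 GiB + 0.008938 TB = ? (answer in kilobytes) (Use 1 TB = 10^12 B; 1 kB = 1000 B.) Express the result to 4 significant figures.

5.795 GiB = 6.22233e+6 kB and 0.008938 TB = 8.93800e+6 kB.
6.22233e+6 + 8.93800e+6 ≈ 1.516e+7 kB.

1.516e+7 kB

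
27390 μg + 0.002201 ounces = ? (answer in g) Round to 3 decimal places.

0.090 g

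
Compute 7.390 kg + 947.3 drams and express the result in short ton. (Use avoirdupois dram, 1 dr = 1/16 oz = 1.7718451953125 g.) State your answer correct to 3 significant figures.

0.0100 short tons

7.390 kg = 0.00814608 short ton and 947.3 dr = 0.00185020 short ton.
0.00814608 + 0.00185020 ≈ 0.0100 short ton.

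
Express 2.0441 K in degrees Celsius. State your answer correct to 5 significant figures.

-271.11 °C

K = °C + 273.15.
Applying the formula gives -271.11 °C.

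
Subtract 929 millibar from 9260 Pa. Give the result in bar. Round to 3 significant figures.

-0.836 bar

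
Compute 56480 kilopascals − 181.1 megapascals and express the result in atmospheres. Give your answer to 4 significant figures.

-1230 atmospheres

56480 kPa = 557.414 atm and 181.1 MPa = 1787.32 atm.
557.414 − 1787.32 ≈ -1230 atm.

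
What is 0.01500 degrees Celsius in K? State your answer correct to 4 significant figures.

K = °C + 273.15.
Applying the formula gives 273.2 K.

273.2 K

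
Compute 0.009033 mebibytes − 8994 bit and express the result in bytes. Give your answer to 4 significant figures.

0.009033 MiB = 9471.79 B and 8994 bit = 1124.25 B.
9471.79 − 1124.25 ≈ 8348 B.

8348 bytes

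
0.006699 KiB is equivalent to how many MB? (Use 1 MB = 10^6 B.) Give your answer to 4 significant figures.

6.860e-6 MB

1 KiB = 0.00102400 MB.
Then 0.006699 × 0.00102400 ≈ 6.860e-6 MB.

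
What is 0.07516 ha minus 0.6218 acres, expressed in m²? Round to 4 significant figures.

-1765 square meters

0.07516 ha = 751.600 m² and 0.6218 acre = 2516.34 m².
751.600 − 2516.34 ≈ -1765 m².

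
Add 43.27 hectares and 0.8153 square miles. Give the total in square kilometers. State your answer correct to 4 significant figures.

43.27 ha = 0.432700 km² and 0.8153 mi² = 2.11162 km².
0.432700 + 2.11162 ≈ 2.544 km².

2.544 km²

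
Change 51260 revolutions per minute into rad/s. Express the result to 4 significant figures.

1 rpm = 0.104720 radians per second.
51260 × 0.104720 ≈ 5368 rad/s.

5368 rad/s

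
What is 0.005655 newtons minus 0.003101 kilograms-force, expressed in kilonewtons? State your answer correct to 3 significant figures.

0.005655 N = 5.65500e-6 kN and 0.003101 kgf = 3.04104e-5 kN.
5.65500e-6 − 3.04104e-5 ≈ -2.48e-5 kN.

-2.48e-5 kN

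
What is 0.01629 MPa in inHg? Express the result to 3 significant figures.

1 MPa = 295.300 inHg.
Thus 0.01629 × 295.300 ≈ 4.81 inHg.

4.81 inHg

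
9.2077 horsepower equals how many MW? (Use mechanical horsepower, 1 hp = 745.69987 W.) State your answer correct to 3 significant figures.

0.00687 MW

1 horsepower = 0.000745700 MW.
Then 9.2077 × 0.000745700 ≈ 0.00687 MW.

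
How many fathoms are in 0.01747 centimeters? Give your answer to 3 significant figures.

9.55 × 10^-5 fathom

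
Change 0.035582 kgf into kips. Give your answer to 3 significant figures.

7.84e-5 kips

1 kilogram-force = 0.00220462 kips.
Thus 0.035582 × 0.00220462 ≈ 7.84e-5 kip.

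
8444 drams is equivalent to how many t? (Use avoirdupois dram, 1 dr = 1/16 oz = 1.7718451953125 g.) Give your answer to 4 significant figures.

0.01496 metric tons

1 dr = 1.77185 × 10^-6 metric tons.
So 8444 × 1.77185 × 10^-6 ≈ 0.01496 t.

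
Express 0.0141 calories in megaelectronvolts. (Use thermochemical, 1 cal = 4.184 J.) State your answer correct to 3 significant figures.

1 calorie = 2.61145e+13 MeV.
Then 0.0141 × 2.61145e+13 ≈ 3.68e+11 MeV.

3.68e+11 MeV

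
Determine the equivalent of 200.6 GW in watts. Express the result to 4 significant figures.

2.006 × 10^11 W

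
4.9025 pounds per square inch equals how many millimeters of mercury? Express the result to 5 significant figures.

1 psi = 51.7149 millimeters of mercury.
Thus 4.9025 × 51.7149 ≈ 253.53 mmHg.

253.53 mmHg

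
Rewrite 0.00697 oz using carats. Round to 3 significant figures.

0.988 carats

1 oz = 141.748 ct.
Thus 0.00697 × 141.748 ≈ 0.988 ct.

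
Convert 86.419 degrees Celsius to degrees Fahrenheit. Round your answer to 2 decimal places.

°C = (°F − 32) × 5/9.
Applying the formula gives 187.55 °F.

187.55 °F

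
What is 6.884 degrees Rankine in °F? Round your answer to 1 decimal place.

-452.8 degrees Fahrenheit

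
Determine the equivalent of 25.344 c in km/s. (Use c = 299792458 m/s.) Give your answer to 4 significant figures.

7.598e+6 km/s

1 c = 299792 kilometers per second.
Thus 25.344 × 299792 ≈ 7.598e+6 km/s.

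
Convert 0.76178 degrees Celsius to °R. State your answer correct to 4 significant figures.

493.0 °R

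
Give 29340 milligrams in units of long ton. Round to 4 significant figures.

1 mg = 9.84207e-10 long ton.
Thus 29340 × 9.84207e-10 ≈ 2.888e-5 long ton.

2.888e-5 long tons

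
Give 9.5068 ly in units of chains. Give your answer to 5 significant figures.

1 ly = 4.70290 × 10^14 chains.
So 9.5068 × 4.70290 × 10^14 ≈ 4.4710 × 10^15 chain.

4.4710 × 10^15 chain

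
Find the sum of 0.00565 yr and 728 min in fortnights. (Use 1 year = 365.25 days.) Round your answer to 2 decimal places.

0.18 fortnight

0.00565 yr = 0.147404 fortnight and 728 min = 0.0361111 fortnight.
0.147404 + 0.0361111 ≈ 0.18 fortnight.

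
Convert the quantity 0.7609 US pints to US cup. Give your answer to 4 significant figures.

1 US pint = 2.00000 US cups.
So 0.7609 × 2.00000 ≈ 1.522 US cup.

1.522 US cups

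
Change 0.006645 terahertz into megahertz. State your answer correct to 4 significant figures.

6645 MHz

1 terahertz = 1.00000e+6 megahertz.
Then 0.006645 × 1.00000e+6 ≈ 6645 MHz.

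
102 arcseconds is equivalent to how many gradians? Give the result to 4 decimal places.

1 arcsec = 0.000308642 grad.
Thus 102 × 0.000308642 ≈ 0.0315 grad.

0.0315 grad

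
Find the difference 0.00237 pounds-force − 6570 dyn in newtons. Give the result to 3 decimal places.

-0.055 newtons

0.00237 lbf = 0.0105423 N and 6570 dyn = 0.0657000 N.
0.0105423 − 0.0657000 ≈ -0.055 N.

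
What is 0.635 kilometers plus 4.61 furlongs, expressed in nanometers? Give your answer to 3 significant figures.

1.56e+12 nm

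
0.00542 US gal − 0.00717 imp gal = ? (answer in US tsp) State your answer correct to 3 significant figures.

-2.45 US teaspoons

0.00542 US gal = 4.16256 US tsp and 0.00717 imp gal = 6.61310 US tsp.
4.16256 − 6.61310 ≈ -2.45 US tsp.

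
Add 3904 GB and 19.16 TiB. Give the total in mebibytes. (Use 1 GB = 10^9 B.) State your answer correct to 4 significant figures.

2.381e+7 MiB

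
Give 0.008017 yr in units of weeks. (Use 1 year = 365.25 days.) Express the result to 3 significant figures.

1 year = 52.1786 weeks.
Thus 0.008017 × 52.1786 ≈ 0.418 wk.

0.418 weeks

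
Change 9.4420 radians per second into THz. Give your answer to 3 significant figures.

1 radian per second = 1.59155e-13 THz.
Thus 9.4420 × 1.59155e-13 ≈ 1.50e-12 THz.

1.50e-12 THz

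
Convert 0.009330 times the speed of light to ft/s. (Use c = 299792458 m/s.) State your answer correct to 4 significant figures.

1 c = 9.83571e+8 feet per second.
0.009330 × 9.83571e+8 ≈ 9.177e+6 ft/s.

9.177e+6 ft/s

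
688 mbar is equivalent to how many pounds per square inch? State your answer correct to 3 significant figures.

1 millibar = 0.0145038 pounds per square inch.
So 688 × 0.0145038 ≈ 9.98 psi.

9.98 pounds per square inch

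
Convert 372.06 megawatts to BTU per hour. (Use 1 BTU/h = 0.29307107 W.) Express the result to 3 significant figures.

1 MW = 3.41214e+6 BTU/h.
Then 372.06 × 3.41214e+6 ≈ 1.27e+9 BTU/h.

1.27e+9 BTU per hour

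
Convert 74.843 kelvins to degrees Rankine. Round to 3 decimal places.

°R = K × 9/5.
Applying the formula gives 134.717 °R.

134.717 °R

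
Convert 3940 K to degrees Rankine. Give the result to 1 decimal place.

°R = K × 9/5.
Applying the formula gives 7092.0 °R.

7092.0 degrees Rankine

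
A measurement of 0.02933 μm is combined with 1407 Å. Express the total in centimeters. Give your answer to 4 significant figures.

1.700e-5 cm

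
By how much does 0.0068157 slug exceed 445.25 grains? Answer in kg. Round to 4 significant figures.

0.07062 kg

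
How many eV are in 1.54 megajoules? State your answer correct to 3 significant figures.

9.61e+24 eV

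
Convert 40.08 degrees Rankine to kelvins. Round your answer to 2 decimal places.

22.27 K

°R = K × 9/5.
Applying the formula gives 22.27 K.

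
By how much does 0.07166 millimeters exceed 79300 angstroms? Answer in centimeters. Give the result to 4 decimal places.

0.0064 cm

0.07166 mm = 0.00716600 cm and 79300 Å = 0.000793000 cm.
0.00716600 − 0.000793000 ≈ 0.0064 cm.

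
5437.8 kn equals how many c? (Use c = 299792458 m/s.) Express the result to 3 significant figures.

1 knot = 1.71600e-9 times the speed of light.
5437.8 × 1.71600e-9 ≈ 9.33e-6 c.

9.33e-6 times the speed of light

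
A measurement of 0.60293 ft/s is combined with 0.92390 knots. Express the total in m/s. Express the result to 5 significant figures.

0.60293 ft/s = 0.183773 m/s and 0.92390 kn = 0.475295 m/s.
0.183773 + 0.475295 ≈ 0.65907 m/s.

0.65907 meters per second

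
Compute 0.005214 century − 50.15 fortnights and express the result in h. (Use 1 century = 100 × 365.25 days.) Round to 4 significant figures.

-12280 h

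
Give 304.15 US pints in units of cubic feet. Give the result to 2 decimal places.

5.08 ft³

1 US pt = 0.0167101 ft³.
304.15 × 0.0167101 ≈ 5.08 ft³.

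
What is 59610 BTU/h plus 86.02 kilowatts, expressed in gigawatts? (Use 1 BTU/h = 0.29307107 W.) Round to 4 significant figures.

59610 BTU/h = 1.74700e-5 GW and 86.02 kW = 8.60200e-5 GW.
1.74700e-5 + 8.60200e-5 ≈ 0.0001035 GW.

0.0001035 GW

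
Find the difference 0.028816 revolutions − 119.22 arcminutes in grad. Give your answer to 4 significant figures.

0.028816 rev = 11.5264 grad and 119.22 arcmin = 2.20778 grad.
11.5264 − 2.20778 ≈ 9.319 grad.

9.319 gradians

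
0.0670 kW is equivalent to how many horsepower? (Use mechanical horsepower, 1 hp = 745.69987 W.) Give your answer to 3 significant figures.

0.0898 horsepower

1 kilowatt = 1.34102 hp.
0.0670 × 1.34102 ≈ 0.0898 hp.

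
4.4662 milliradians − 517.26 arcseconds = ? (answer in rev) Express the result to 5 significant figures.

4.4662 mrad = 0.000710818 rev and 517.26 arcsec = 0.000399120 rev.
0.000710818 − 0.000399120 ≈ 0.00031170 rev.

0.00031170 rev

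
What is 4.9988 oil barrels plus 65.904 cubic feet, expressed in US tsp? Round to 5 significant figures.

539860 US tsp

4.9988 bbl = 161241 US tsp and 65.904 ft³ = 378621 US tsp.
161241 + 378621 ≈ 539860 US tsp.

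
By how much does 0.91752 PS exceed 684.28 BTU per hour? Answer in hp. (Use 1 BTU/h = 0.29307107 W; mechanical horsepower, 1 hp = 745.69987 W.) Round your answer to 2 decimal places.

0.91752 PS = 0.904968 hp and 684.28 BTU/h = 0.268932 hp.
0.904968 − 0.268932 ≈ 0.64 hp.

0.64 hp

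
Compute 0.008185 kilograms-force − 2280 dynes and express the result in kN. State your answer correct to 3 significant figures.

0.008185 kgf = 8.02674 × 10^-5 kN and 2280 dyn = 2.28000 × 10^-5 kN.
8.02674 × 10^-5 − 2.28000 × 10^-5 ≈ 5.75 × 10^-5 kN.

5.75 × 10^-5 kilonewtons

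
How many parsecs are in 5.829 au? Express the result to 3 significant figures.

1 astronomical unit = 4.84814 × 10^-6 pc.
So 5.829 × 4.84814 × 10^-6 ≈ 2.83 × 10^-5 pc.

2.83 × 10^-5 pc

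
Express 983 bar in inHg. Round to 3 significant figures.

29000 inches of mercury

1 bar = 29.5300 inches of mercury.
So 983 × 29.5300 ≈ 29000 inHg.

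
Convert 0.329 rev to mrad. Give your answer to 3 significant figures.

1 revolution = 6283.19 mrad.
0.329 × 6283.19 ≈ 2070 mrad.

2070 mrad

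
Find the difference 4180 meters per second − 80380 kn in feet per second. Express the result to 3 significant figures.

4180 m/s = 13713.9 ft/s and 80380 kn = 135666 ft/s.
13713.9 − 135666 ≈ -122000 ft/s.

-122000 ft/s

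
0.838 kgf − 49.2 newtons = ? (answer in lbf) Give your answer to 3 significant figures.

0.838 kgf = 1.84747 lbf and 49.2 N = 11.0606 lbf.
1.84747 − 11.0606 ≈ -9.21 lbf.

-9.21 pounds-force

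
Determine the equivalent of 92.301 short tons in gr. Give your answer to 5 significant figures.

1.2922 × 10^9 grains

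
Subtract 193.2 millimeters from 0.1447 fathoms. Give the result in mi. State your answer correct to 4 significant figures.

4.438 × 10^-5 miles

0.1447 fathom = 0.000164432 mi and 193.2 mm = 0.000120049 mi.
0.000164432 − 0.000120049 ≈ 4.438 × 10^-5 mi.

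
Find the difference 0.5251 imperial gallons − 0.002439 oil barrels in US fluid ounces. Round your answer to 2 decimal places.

0.5251 imp gal = 80.7192 US fl oz and 0.002439 bbl = 13.1121 US fl oz.
80.7192 − 13.1121 ≈ 67.61 US fl oz.

67.61 US fl oz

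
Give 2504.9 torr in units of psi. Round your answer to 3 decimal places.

48.437 psi

1 torr = 0.0193368 psi.
2504.9 × 0.0193368 ≈ 48.437 psi.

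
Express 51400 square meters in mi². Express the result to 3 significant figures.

1 square meter = 3.86102 × 10^-7 mi².
Thus 51400 × 3.86102 × 10^-7 ≈ 0.0198 mi².

0.0198 square miles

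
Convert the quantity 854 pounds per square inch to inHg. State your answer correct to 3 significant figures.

1740 inHg

1 pound per square inch = 2.03602 inches of mercury.
Thus 854 × 2.03602 ≈ 1740 inHg.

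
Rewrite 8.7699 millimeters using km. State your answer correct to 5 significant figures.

1 mm = 1.00000e-6 kilometers.
Then 8.7699 × 1.00000e-6 ≈ 8.7699e-6 km.

8.7699e-6 km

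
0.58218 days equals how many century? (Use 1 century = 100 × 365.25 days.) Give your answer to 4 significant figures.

1.594 × 10^-5 centuries

1 day = 2.73785 × 10^-5 centuries.
Thus 0.58218 × 2.73785 × 10^-5 ≈ 1.594 × 10^-5 century.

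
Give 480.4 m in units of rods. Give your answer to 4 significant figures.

95.52 rod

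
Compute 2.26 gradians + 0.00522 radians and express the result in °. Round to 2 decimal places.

2.33 °

2.26 grad = 2.03400 ° and 0.00522 rad = 0.299084 °.
2.03400 + 0.299084 ≈ 2.33 °.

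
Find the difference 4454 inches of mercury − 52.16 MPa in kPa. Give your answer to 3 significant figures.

4454 inHg = 15083.0 kPa and 52.16 MPa = 52160.0 kPa.
15083.0 − 52160.0 ≈ -37100 kPa.

-37100 kilopascals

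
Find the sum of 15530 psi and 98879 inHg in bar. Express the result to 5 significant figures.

15530 psi = 1070.76 bar and 98879 inHg = 3348.43 bar.
1070.76 + 3348.43 ≈ 4419.2 bar.

4419.2 bar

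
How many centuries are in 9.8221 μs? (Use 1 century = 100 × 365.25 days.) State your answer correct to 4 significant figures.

3.112e-15 century

1 μs = 3.16881e-16 centuries.
So 9.8221 × 3.16881e-16 ≈ 3.112e-15 century.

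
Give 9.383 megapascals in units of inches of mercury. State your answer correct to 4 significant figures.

2771 inHg

1 megapascal = 295.300 inHg.
Thus 9.383 × 295.300 ≈ 2771 inHg.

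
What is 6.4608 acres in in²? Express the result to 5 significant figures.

4.0526 × 10^7 in²

1 acre = 6.27264 × 10^6 in².
6.4608 × 6.27264 × 10^6 ≈ 4.0526 × 10^7 in².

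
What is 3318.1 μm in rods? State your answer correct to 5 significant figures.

0.00065977 rod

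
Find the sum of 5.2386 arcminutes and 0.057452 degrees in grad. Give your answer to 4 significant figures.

0.1608 gradians

5.2386 arcmin = 0.0970111 grad and 0.057452 ° = 0.0638356 grad.
0.0970111 + 0.0638356 ≈ 0.1608 grad.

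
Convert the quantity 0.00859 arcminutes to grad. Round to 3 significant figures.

0.000159 grad

1 arcmin = 0.0185185 grad.
Then 0.00859 × 0.0185185 ≈ 0.000159 grad.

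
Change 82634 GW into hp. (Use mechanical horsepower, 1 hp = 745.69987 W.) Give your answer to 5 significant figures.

1 GW = 1.34102 × 10^6 hp.
Thus 82634 × 1.34102 × 10^6 ≈ 1.1081 × 10^11 hp.

1.1081 × 10^11 hp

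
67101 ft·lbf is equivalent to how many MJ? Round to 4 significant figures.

1 foot-pound = 1.35582 × 10^-6 MJ.
67101 × 1.35582 × 10^-6 ≈ 0.09098 MJ.

0.09098 MJ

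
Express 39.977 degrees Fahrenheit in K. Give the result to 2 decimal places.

K = (°F + 459.67) × 5/9.
Applying the formula gives 277.58 K.

277.58 K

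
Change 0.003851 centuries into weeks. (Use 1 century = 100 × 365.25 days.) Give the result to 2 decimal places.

20.09 wk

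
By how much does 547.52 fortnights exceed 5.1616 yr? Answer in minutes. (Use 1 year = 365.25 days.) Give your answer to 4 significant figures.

8.323e+6 minutes

547.52 fortnight = 1.10380e+7 min and 5.1616 yr = 2.71480e+6 min.
1.10380e+7 − 2.71480e+6 ≈ 8.323e+6 min.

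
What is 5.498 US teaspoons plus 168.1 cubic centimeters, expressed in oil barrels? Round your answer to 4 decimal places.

0.0012 oil barrels

5.498 US tsp = 0.000170449 bbl and 168.1 cm³ = 0.00105732 bbl.
0.000170449 + 0.00105732 ≈ 0.0012 bbl.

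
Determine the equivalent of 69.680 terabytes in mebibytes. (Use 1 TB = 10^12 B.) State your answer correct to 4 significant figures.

6.645e+7 MiB

1 TB = 953674 mebibytes.
69.680 × 953674 ≈ 6.645e+7 MiB.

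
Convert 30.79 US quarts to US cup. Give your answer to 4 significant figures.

123.2 US cup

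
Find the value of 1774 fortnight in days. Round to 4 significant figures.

24840 days

1 fortnight = 14.0000 days.
1774 × 14.0000 ≈ 24840 d.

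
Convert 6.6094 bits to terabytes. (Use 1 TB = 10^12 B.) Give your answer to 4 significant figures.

1 bit = 1.25000e-13 TB.
So 6.6094 × 1.25000e-13 ≈ 8.262e-13 TB.

8.262e-13 terabytes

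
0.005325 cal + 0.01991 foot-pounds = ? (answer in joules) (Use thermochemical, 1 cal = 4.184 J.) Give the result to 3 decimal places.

0.005325 cal = 0.0222798 J and 0.01991 ft·lbf = 0.0269943 J.
0.0222798 + 0.0269943 ≈ 0.049 J.

0.049 J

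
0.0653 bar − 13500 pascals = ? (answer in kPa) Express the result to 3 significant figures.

-6.97 kPa

0.0653 bar = 6.53000 kPa and 13500 Pa = 13.5000 kPa.
6.53000 − 13.5000 ≈ -6.97 kPa.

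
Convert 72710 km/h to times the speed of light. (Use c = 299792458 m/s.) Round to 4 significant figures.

1 kilometer per hour = 9.26567e-10 c.
So 72710 × 9.26567e-10 ≈ 6.737e-5 c.

6.737e-5 times the speed of light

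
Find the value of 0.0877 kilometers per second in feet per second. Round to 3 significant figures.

1 km/s = 3280.84 feet per second.
So 0.0877 × 3280.84 ≈ 288 ft/s.

288 feet per second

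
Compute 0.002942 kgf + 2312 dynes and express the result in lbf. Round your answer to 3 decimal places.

0.002942 kgf = 0.00648600 lbf and 2312 dyn = 0.00519758 lbf.
0.00648600 + 0.00519758 ≈ 0.012 lbf.

0.012 lbf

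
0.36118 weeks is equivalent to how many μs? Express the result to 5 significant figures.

2.1844e+11 microseconds

1 week = 6.04800e+11 μs.
Then 0.36118 × 6.04800e+11 ≈ 2.1844e+11 μs.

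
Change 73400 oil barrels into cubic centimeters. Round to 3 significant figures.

1 bbl = 158987 cm³.
So 73400 × 158987 ≈ 1.17e+10 cm³.

1.17e+10 cubic centimeters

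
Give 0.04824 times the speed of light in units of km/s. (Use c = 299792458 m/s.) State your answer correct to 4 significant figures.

14460 km/s

1 c = 299792 km/s.
Thus 0.04824 × 299792 ≈ 14460 km/s.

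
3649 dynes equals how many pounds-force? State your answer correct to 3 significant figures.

0.00820 lbf

1 dyne = 2.24809e-6 pounds-force.
Thus 3649 × 2.24809e-6 ≈ 0.00820 lbf.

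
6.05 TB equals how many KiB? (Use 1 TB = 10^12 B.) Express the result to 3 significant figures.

5.91e+9 KiB

1 terabyte = 9.765625e+8 KiB.
Thus 6.05 × 9.765625e+8 ≈ 5.91e+9 KiB.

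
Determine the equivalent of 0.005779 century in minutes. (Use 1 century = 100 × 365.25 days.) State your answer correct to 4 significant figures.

1 century = 5.25960e+7 minutes.
So 0.005779 × 5.25960e+7 ≈ 304000 min.

304000 min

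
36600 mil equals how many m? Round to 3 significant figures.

0.930 m

1 mil = 2.54000e-5 meters.
So 36600 × 2.54000e-5 ≈ 0.930 m.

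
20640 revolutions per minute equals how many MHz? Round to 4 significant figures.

0.0003440 MHz

1 revolution per minute = 1.66667 × 10^-8 MHz.
20640 × 1.66667 × 10^-8 ≈ 0.0003440 MHz.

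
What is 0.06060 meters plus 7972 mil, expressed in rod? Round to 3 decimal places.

0.052 rod

0.06060 m = 0.0120496 rod and 7972 mil = 0.0402626 rod.
0.0120496 + 0.0402626 ≈ 0.052 rod.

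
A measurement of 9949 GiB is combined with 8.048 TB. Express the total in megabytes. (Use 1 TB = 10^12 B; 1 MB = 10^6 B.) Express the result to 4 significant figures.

9949 GiB = 1.06827 × 10^7 MB and 8.048 TB = 8.04800 × 10^6 MB.
1.06827 × 10^7 + 8.04800 × 10^6 ≈ 1.873 × 10^7 MB.

1.873 × 10^7 MB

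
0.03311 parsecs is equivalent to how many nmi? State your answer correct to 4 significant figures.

5.517 × 10^11 nmi

1 parsec = 1.66613 × 10^13 nmi.
Thus 0.03311 × 1.66613 × 10^13 ≈ 5.517 × 10^11 nmi.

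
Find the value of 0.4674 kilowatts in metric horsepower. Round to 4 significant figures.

1 kilowatt = 1.35962 PS.
So 0.4674 × 1.35962 ≈ 0.6355 PS.

0.6355 metric horsepower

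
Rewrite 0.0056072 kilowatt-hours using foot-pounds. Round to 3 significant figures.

14900 ft·lbf

1 kilowatt-hour = 2.65522e+6 ft·lbf.
Then 0.0056072 × 2.65522e+6 ≈ 14900 ft·lbf.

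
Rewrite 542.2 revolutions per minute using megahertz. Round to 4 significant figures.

1 rpm = 1.66667 × 10^-8 megahertz.
So 542.2 × 1.66667 × 10^-8 ≈ 9.037 × 10^-6 MHz.

9.037 × 10^-6 megahertz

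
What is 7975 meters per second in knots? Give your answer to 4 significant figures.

1 meter per second = 1.94384 kn.
7975 × 1.94384 ≈ 15500 kn.

15500 kn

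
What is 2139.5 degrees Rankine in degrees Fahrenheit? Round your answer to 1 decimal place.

°R = °F + 459.67.
Applying the formula gives 1679.8 °F.

1679.8 degrees Fahrenheit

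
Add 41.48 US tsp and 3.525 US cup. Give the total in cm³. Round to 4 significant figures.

1038 cm³

41.48 US tsp = 204.452 cm³ and 3.525 US cup = 833.974 cm³.
204.452 + 833.974 ≈ 1038 cm³.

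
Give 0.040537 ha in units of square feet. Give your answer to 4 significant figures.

4363 ft²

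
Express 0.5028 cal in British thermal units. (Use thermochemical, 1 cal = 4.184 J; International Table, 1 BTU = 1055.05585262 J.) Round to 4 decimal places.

1 calorie = 0.00396567 BTU.
Then 0.5028 × 0.00396567 ≈ 0.0020 BTU.

0.0020 British thermal units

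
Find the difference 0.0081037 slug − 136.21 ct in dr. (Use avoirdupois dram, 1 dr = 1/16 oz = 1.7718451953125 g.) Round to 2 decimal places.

0.0081037 slug = 66.7466 dr and 136.21 ct = 15.3749 dr.
66.7466 − 15.3749 ≈ 51.37 dr.

51.37 dr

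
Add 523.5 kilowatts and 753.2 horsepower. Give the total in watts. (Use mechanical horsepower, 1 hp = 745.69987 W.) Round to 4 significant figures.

523.5 kW = 523500 W and 753.2 hp = 561661 W.
523500 + 561661 ≈ 1.085 × 10^6 W.

1.085 × 10^6 watts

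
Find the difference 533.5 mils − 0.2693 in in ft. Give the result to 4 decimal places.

533.5 mil = 0.0444583 ft and 0.2693 in = 0.0224417 ft.
0.0444583 − 0.0224417 ≈ 0.0220 ft.

0.0220 ft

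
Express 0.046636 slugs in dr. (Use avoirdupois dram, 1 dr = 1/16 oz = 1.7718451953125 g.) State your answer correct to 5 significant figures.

1 slug = 8236.56 dr.
0.046636 × 8236.56 ≈ 384.12 dr.

384.12 dr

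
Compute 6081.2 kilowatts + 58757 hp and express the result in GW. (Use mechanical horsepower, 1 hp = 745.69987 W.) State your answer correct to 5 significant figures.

6081.2 kW = 0.00608120 GW and 58757 hp = 0.0438151 GW.
0.00608120 + 0.0438151 ≈ 0.049896 GW.

0.049896 GW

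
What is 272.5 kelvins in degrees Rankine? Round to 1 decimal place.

490.5 °R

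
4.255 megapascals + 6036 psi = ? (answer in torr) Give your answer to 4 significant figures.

344100 torr

4.255 MPa = 31915.1 torr and 6036 psi = 312151 torr.
31915.1 + 312151 ≈ 344100 torr.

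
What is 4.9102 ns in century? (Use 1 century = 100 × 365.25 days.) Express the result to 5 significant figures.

1.5559 × 10^-18 centuries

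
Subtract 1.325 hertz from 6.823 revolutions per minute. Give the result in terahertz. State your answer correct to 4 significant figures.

6.823 rpm = 1.13717 × 10^-13 THz and 1.325 Hz = 1.32500 × 10^-12 THz.
1.13717 × 10^-13 − 1.32500 × 10^-12 ≈ -1.211 × 10^-12 THz.

-1.211 × 10^-12 THz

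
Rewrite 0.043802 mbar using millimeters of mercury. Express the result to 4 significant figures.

1 millibar = 0.750062 mmHg.
Then 0.043802 × 0.750062 ≈ 0.03285 mmHg.

0.03285 mmHg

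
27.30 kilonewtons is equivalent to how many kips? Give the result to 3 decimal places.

1 kN = 0.224809 kips.
So 27.30 × 0.224809 ≈ 6.137 kip.

6.137 kip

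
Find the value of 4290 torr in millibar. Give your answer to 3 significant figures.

1 torr = 1.33322 millibar.
4290 × 1.33322 ≈ 5720 mbar.

5720 mbar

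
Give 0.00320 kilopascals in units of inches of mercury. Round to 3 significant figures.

0.000945 inHg

1 kPa = 0.295300 inHg.
So 0.00320 × 0.295300 ≈ 0.000945 inHg.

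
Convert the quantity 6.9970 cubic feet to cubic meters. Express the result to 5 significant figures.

1 cubic foot = 0.0283168 m³.
Then 6.9970 × 0.0283168 ≈ 0.19813 m³.

0.19813 m³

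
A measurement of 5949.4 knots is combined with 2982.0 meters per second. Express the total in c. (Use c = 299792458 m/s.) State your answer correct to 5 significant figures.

2.0156e-5 times the speed of light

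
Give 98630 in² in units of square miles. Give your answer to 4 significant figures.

2.457 × 10^-5 square miles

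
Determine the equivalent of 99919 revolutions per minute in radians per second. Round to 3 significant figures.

1 rpm = 0.104720 radians per second.
99919 × 0.104720 ≈ 10500 rad/s.

10500 rad/s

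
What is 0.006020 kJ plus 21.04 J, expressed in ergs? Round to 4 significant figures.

2.706 × 10^8 ergs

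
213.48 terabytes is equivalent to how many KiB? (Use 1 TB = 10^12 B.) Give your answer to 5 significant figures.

1 TB = 9.765625e+8 kibibytes.
So 213.48 × 9.765625e+8 ≈ 2.0848e+11 KiB.

2.0848e+11 KiB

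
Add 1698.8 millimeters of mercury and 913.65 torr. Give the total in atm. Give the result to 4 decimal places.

1698.8 mmHg = 2.23526 atm and 913.65 torr = 1.20217 atm.
2.23526 + 1.20217 ≈ 3.4374 atm.

3.4374 atm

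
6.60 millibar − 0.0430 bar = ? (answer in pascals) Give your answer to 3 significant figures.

-3640 Pa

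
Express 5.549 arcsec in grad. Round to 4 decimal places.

1 arcsecond = 0.000308642 grad.
Then 5.549 × 0.000308642 ≈ 0.0017 grad.

0.0017 grad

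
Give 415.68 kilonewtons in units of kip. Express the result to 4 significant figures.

93.45 kips

1 kilonewton = 0.224809 kip.
Thus 415.68 × 0.224809 ≈ 93.45 kip.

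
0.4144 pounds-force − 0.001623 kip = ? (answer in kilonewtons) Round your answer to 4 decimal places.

0.4144 lbf = 0.00184334 kN and 0.001623 kip = 0.00721946 kN.
0.00184334 − 0.00721946 ≈ -0.0054 kN.

-0.0054 kilonewtons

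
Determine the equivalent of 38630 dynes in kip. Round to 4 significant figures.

8.684 × 10^-5 kips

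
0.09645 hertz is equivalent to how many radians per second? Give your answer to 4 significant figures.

1 hertz = 6.28319 rad/s.
So 0.09645 × 6.28319 ≈ 0.6060 rad/s.

0.6060 radians per second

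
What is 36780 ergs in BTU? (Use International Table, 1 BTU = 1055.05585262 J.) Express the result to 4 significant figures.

3.486 × 10^-6 British thermal units

1 erg = 9.47817 × 10^-11 British thermal units.
36780 × 9.47817 × 10^-11 ≈ 3.486 × 10^-6 BTU.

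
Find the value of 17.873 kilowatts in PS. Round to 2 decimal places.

24.30 PS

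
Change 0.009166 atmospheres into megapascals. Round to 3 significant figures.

0.000929 MPa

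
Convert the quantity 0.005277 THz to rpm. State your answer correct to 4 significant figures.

1 terahertz = 6.00000 × 10^13 rpm.
Thus 0.005277 × 6.00000 × 10^13 ≈ 3.166 × 10^11 rpm.

3.166 × 10^11 rpm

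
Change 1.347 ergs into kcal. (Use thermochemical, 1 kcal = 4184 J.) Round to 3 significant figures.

3.22 × 10^-11 kilocalories

1 erg = 2.39006 × 10^-11 kilocalories.
So 1.347 × 2.39006 × 10^-11 ≈ 3.22 × 10^-11 kcal.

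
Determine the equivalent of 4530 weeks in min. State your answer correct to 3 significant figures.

4.57 × 10^7 min

1 week = 10080.0 min.
Thus 4530 × 10080.0 ≈ 4.57 × 10^7 min.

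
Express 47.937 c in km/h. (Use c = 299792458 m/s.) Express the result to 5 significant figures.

5.1736 × 10^10 km/h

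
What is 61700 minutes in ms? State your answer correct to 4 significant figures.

1 minute = 60000.0 ms.
Thus 61700 × 60000.0 ≈ 3.702e+9 ms.

3.702e+9 ms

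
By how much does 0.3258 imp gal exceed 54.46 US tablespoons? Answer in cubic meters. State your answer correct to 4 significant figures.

0.3258 imp gal = 0.00148112 m³ and 54.46 US tbsp = 0.000805287 m³.
0.00148112 − 0.000805287 ≈ 0.0006758 m³.

0.0006758 cubic meters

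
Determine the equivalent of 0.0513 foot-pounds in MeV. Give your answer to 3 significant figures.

4.34 × 10^11 MeV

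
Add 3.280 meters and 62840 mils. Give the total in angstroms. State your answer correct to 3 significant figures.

4.88 × 10^10 angstroms

3.280 m = 3.28000 × 10^10 Å and 62840 mil = 1.59614 × 10^10 Å.
3.28000 × 10^10 + 1.59614 × 10^10 ≈ 4.88 × 10^10 Å.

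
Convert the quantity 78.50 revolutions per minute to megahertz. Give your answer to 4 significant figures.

1 revolution per minute = 1.66667e-8 MHz.
78.50 × 1.66667e-8 ≈ 1.308e-6 MHz.

1.308e-6 MHz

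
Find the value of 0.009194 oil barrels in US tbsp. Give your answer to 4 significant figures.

98.85 US tbsp

1 oil barrel = 10752.0 US tbsp.
Then 0.009194 × 10752.0 ≈ 98.85 US tbsp.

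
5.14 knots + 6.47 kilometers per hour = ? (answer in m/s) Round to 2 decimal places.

5.14 kn = 2.64424 m/s and 6.47 km/h = 1.79722 m/s.
2.64424 + 1.79722 ≈ 4.44 m/s.

4.44 meters per second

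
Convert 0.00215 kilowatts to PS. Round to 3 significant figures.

1 kilowatt = 1.35962 metric horsepower.
0.00215 × 1.35962 ≈ 0.00292 PS.

0.00292 metric horsepower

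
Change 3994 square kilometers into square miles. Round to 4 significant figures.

1542 mi²

1 km² = 0.386102 square miles.
Then 3994 × 0.386102 ≈ 1542 mi².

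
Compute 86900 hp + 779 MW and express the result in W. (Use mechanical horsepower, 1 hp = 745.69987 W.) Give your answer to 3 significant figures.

86900 hp = 6.48013 × 10^7 W and 779 MW = 7.79000 × 10^8 W.
6.48013 × 10^7 + 7.79000 × 10^8 ≈ 8.44 × 10^8 W.

8.44 × 10^8 watts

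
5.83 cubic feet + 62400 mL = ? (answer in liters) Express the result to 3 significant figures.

5.83 ft³ = 165.087 L and 62400 mL = 62.4000 L.
165.087 + 62.4000 ≈ 227 L.

227 L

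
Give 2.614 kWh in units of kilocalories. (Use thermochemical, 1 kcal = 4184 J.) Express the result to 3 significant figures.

1 kWh = 860.421 kilocalories.
So 2.614 × 860.421 ≈ 2250 kcal.

2250 kcal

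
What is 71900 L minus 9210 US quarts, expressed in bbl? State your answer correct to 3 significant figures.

397 oil barrels

71900 L = 452.237 bbl and 9210 US qt = 54.8214 bbl.
452.237 − 54.8214 ≈ 397 bbl.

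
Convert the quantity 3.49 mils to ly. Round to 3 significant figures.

9.37 × 10^-21 light-years

1 mil = 2.68478 × 10^-21 light-years.
3.49 × 2.68478 × 10^-21 ≈ 9.37 × 10^-21 ly.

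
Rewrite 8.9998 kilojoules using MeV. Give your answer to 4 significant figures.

5.617e+16 megaelectronvolts

1 kJ = 6.24151e+15 megaelectronvolts.
Thus 8.9998 × 6.24151e+15 ≈ 5.617e+16 MeV.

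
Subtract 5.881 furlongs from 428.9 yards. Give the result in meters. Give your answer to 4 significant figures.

428.9 yd = 392.186 m and 5.881 furlong = 1183.07 m.
392.186 − 1183.07 ≈ -790.9 m.

-790.9 m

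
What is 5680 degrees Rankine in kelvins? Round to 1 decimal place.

°R = K × 9/5.
Applying the formula gives 3155.6 K.

3155.6 kelvins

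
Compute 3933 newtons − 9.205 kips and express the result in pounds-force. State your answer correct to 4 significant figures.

3933 N = 884.174 lbf and 9.205 kip = 9205.00 lbf.
884.174 − 9205.00 ≈ -8321 lbf.

-8321 lbf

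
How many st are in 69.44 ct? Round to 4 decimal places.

0.0022 stone

1 carat = 3.14946e-5 st.
Then 69.44 × 3.14946e-5 ≈ 0.0022 st.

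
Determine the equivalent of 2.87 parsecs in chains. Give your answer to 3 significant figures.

4.40 × 10^15 chain

1 parsec = 1.53388 × 10^15 chain.
Thus 2.87 × 1.53388 × 10^15 ≈ 4.40 × 10^15 chain.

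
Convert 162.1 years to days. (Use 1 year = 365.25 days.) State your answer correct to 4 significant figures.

1 year = 365.250 days.
Then 162.1 × 365.250 ≈ 59210 d.

59210 d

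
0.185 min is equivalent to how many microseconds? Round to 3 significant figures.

1.11 × 10^7 μs

1 minute = 6.00000 × 10^7 μs.
Then 0.185 × 6.00000 × 10^7 ≈ 1.11 × 10^7 μs.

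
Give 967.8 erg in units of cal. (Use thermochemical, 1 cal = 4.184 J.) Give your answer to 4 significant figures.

2.313 × 10^-5 cal

1 erg = 2.39006 × 10^-8 cal.
967.8 × 2.39006 × 10^-8 ≈ 2.313 × 10^-5 cal.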